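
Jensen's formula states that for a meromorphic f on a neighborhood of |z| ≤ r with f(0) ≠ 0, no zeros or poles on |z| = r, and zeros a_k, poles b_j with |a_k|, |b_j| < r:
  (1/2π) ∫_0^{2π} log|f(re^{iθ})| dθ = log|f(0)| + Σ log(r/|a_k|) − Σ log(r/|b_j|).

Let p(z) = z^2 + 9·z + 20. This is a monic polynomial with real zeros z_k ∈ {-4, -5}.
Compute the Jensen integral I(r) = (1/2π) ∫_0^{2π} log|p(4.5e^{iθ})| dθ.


Zeros: -5, -4; r = 4.5.
Inside |z| < r: -4. Outside (|z| ≥ r): -5.
p(0) = 20, so log|p(0)| = log(20) = 2.9957.
Apply Jensen: I(r) = log|p(0)| + Σ_k log(r/|z_k|), summed over zeros inside |z| < r.
  log(r/|z_k|) for z_k = -4: log(4.5/4) = 0.1178
  Outside zeros (-5) contribute nothing to the Jensen sum.
Sum over inside zeros: 0.1178.
I(r) = log|p(0)| + (inside sum) = 2.9957 + 0.1178 = 3.1135.
Note: since some zeros are outside |z| ≤ r, the simplified n·log(r) form does NOT apply — only the inside zeros contribute.

I(r) ≈ 3.1135.


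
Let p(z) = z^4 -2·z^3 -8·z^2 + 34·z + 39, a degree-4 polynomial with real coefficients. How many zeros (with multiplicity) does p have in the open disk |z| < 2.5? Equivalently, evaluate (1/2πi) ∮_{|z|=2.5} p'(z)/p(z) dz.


The zeros of p are: (3 + 2i), (3 - 2i), -1, -3.
Their magnitudes are: 3.606, 3.606, 1, 3.
Zeros with |z| < R = 2.5: -1.
Count = 1.
By the argument principle, (1/2πi) ∮_{|z|=R} p'(z)/p(z) dz equals exactly this count.

Number of zeros inside |z| < 2.5: 1.


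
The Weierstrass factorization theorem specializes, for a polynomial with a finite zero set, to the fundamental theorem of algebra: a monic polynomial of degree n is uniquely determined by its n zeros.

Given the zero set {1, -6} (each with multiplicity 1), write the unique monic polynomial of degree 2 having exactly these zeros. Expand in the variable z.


The polynomial is p(z) = ∏_{α ∈ S} (z − α), where S = {1, -6}.
Expanding the product yields: p(z) = z^2 + 5·z -6.
The resulting polynomial has degree 2 and real coefficients as required.

p(z) = z^2 + 5·z -6.


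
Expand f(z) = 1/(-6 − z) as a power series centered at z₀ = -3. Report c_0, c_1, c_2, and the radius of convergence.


Let w = z − z₀, so z = z₀ + w.
Then -6 − z = -6 − (z₀ + w) = (-6 − z₀) − w = -3 − w.
f(z) = 1/(-3 − w) = (1/(-3)) · 1/(1 − w/(-3)) = Σ_{n≥0} w^n / (-3)^(n+1).
So c_n = 1/(-3)^(n+1):
  c_0 = 1/(-3)^1 = -1/3.
  c_1 = 1/(-3)^2 = 1/9.
  c_2 = 1/(-3)^3 = -1/27.
The series is valid for |w/d| < 1, i.e. |z − z₀| < |d|.
Radius of convergence: R = |-6 − z₀| = |-3| = 3 (distance from z₀ to the singularity z = -6).

c_0 = -1/3, c_1 = 1/9, c_2 = -1/27; R = 3.


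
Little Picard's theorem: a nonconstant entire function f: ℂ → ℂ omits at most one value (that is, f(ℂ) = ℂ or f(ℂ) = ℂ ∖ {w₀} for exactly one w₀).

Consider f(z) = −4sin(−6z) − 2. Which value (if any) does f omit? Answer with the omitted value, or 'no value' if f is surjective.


Little Picard bounds the complement of f(ℂ) to at most one point.
sin is entire and surjective onto ℂ: for every w ∈ ℂ, sin(ζ) = w has a solution ζ ∈ ℂ (e.g., via the complex inverse arcsin). With ζ = −6z this gives z = ζ/(-6). Then -4·sin(−6z) takes every value in -4·ℂ = ℂ, and adding -2 is a bijection of ℂ. So f is surjective and omits no value. (Note: only on the real line is sin bounded by [−1, 1].)

Omitted value: no value.


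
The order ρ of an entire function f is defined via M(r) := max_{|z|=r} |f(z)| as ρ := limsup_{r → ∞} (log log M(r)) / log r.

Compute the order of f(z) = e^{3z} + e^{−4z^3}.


Each summand is entire of order 1 and 3 respectively (as in the single-exponential case). The order of a sum is at most the max of the orders, so ρ ≤ 3. For the lower bound: on |z|=r choose arg z so that -4z^3 is real positive; then |e^{-4z^3}| = e^{4r^3} while |e^{3z}| ≤ e^{3r^1} = o(e^{4r^3}). So |f| ≥ e^{4r^3}(1 − o(1)) and ρ ≥ 3. Hence ρ = max(1, 3) = 3.
Therefore ρ = 3.

Order ρ = 3.


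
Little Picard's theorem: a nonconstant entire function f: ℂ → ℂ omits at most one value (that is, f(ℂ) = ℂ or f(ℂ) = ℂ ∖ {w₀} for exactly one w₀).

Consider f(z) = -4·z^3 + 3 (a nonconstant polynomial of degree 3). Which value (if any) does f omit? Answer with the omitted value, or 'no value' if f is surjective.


Little Picard bounds the complement of f(ℂ) to at most one point.
For every w ∈ ℂ, the equation p(z) − w = 0 is a nonconstant polynomial in z and hence has at least one root by the fundamental theorem of algebra. So p is surjective onto ℂ, omitting no value.

Omitted value: no value.


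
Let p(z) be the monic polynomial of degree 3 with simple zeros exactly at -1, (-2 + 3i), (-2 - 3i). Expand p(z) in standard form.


The polynomial is p(z) = ∏_{α ∈ S} (z − α), where S = {-1, (-2 + 3i), (-2 - 3i)}.
Expanding the product yields: p(z) = z^3 + 5·z^2 + 17·z + 13.
Note conjugate pairs combine to real quadratics: (z − (-2+3i))(z − (-2−3i)) = z² + 4z + 13.
The resulting polynomial has degree 3 and real coefficients as required.

p(z) = z^3 + 5·z^2 + 17·z + 13.


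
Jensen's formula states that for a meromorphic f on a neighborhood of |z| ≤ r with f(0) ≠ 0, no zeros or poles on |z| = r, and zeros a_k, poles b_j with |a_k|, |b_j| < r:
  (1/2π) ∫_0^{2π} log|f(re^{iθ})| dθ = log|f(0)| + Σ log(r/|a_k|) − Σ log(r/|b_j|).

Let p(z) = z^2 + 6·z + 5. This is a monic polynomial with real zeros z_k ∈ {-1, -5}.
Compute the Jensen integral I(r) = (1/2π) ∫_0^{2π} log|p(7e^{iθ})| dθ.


Zeros: -5, -1; r = 7.
Inside |z| < r: -5, -1. Outside (|z| ≥ r): ∅.
p(0) = 5, so log|p(0)| = log(5) = 1.6094.
Apply Jensen: I(r) = log|p(0)| + Σ_k log(r/|z_k|), summed over zeros inside |z| < r.
  log(r/|z_k|) for z_k = -1: log(7/1) = 1.9459
  log(r/|z_k|) for z_k = -5: log(7/5) = 0.3365
Sum over inside zeros: 2.2824.
I(r) = log|p(0)| + (inside sum) = 1.6094 + 2.2824 = 3.8918.
Closed form (all zeros inside, monic): I(r) = n·log(r) = 2·log(7) = 3.8918. ✓

I(r) ≈ 3.8918.


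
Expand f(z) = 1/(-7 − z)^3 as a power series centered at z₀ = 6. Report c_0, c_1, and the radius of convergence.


Let w = z − z₀, so z = z₀ + w.
Then -7 − z = -7 − (z₀ + w) = (-7 − z₀) − w = -13 − w.
f(z) = 1/(-13 − w)^3 = (1/(-13)^3) · (1 − w/(-13))^{−3}.
By the binomial series (1−u)^{−3} = Σ_{n≥0} C(n+2, 2) u^n for |u|<1, with u = w/(-13):
  c_n = C(n+2, 2) / (-13)^(n+3).
  c_0 = 1/(-13)^3 = -1/2197.
  c_1 = 3/(-13)^4 = 3/28561.
The series is valid for |w/d| < 1, i.e. |z − z₀| < |d|.
Radius of convergence: R = |-7 − z₀| = |-13| = 13 (distance from z₀ to the singularity z = -7).

c_0 = -1/2197, c_1 = 3/28561; R = 13.


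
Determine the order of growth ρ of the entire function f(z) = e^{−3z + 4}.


|e^{−3z + 4}| = e^{Re(-3·z) + 4} ≤ e^{3|z|^1 + 4} = e^{3r^1 + 4} on |z| = r, so ρ ≤ 1. Choosing z on |z|=r so that -3·z is real positive (always possible by picking arg z appropriately) gives |f(z)| = e^{3r^1 + 4}, matching the bound. The additive constant 4 does not affect log log M(r) ~ 1·log r. Hence ρ = 1.
Therefore ρ = 1.

Order ρ = 1.


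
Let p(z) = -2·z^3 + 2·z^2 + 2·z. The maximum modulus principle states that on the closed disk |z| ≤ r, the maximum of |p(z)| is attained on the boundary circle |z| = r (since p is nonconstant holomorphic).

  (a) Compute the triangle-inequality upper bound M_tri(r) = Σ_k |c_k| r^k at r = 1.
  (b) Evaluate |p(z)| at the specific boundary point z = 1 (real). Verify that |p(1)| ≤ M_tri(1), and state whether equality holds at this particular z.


Coefficients: c_0 = 0, c_1 = 2, c_2 = 2, c_3 = -2. Radius r = 1.
Part (a). Triangle bound: M_tri(r) = Σ_k |c_k| r^k
  = |0|·1^0 + |2|·1^1 + |2|·1^2 + |-2|·1^3
  = 0 + 2 + 2 + 2 = 6.
This bounds M(r) := max_{|z|=r} |p(z)| from above; equality holds iff all terms c_k z^k can be made to align in phase at a single z on |z|=r.
Part (b). At z = 1 (real, on the circle |z| = r):
  p(1) = (0)·1^0 + (2)·1^1 + (2)·1^2 + (-2)·1^3 = 2.
  |p(1)| = 2.
Check: |p(1)| = 2 ≤ 6 = M_tri(1). ✓ Equality does not hold at z = 1 (the coefficients have mixed signs, so the terms do not all align in phase there).

M_tri(1) = 6; |p(1)| = 2; equality at z=1: no.


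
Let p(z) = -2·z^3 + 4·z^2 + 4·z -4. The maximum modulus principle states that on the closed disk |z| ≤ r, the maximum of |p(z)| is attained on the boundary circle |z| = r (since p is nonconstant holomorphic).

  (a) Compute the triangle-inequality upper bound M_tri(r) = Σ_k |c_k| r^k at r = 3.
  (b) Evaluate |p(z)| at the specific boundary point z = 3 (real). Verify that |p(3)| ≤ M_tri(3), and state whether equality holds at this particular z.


Coefficients: c_0 = -4, c_1 = 4, c_2 = 4, c_3 = -2. Radius r = 3.
Part (a). Triangle bound: M_tri(r) = Σ_k |c_k| r^k
  = |-4|·3^0 + |4|·3^1 + |4|·3^2 + |-2|·3^3
  = 4 + 12 + 36 + 54 = 106.
This bounds M(r) := max_{|z|=r} |p(z)| from above; equality holds iff all terms c_k z^k can be made to align in phase at a single z on |z|=r.
Part (b). At z = 3 (real, on the circle |z| = r):
  p(3) = (-4)·3^0 + (4)·3^1 + (4)·3^2 + (-2)·3^3 = -10.
  |p(3)| = 10.
Check: |p(3)| = 10 ≤ 106 = M_tri(3). ✓ Equality does not hold at z = 3 (the coefficients have mixed signs, so the terms do not all align in phase there).

M_tri(3) = 106; |p(3)| = 10; equality at z=3: no.


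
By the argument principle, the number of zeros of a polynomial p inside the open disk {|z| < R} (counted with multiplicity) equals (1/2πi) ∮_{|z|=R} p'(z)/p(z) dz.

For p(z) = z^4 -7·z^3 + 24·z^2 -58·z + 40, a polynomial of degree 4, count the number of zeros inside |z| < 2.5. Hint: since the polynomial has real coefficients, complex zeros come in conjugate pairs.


The zeros of p are: (1 + 3i), (1 - 3i), 4, 1.
Their magnitudes are: 3.162, 3.162, 4, 1.
Zeros with |z| < R = 2.5: 1.
Count = 1.
By the argument principle, (1/2πi) ∮_{|z|=R} p'(z)/p(z) dz equals exactly this count.

Number of zeros inside |z| < 2.5: 1.


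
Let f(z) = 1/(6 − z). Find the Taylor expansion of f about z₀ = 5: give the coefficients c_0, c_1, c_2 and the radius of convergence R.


Let w = z − z₀, so z = z₀ + w.
Then 6 − z = 6 − (z₀ + w) = (6 − z₀) − w = 1 − w.
f(z) = 1/(1 − w) = (1/(1)) · 1/(1 − w/(1)) = Σ_{n≥0} w^n / (1)^(n+1).
So c_n = 1/(1)^(n+1):
  c_0 = 1/(1)^1 = 1.
  c_1 = 1/(1)^2 = 1.
  c_2 = 1/(1)^3 = 1.
The series is valid for |w/d| < 1, i.e. |z − z₀| < |d|.
Radius of convergence: R = |6 − z₀| = |1| = 1 (distance from z₀ to the singularity z = 6).

c_0 = 1, c_1 = 1, c_2 = 1; R = 1.


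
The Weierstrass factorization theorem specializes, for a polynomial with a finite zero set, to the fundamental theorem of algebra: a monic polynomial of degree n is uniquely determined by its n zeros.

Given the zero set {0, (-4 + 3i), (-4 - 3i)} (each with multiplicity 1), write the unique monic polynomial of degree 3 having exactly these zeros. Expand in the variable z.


The polynomial is p(z) = ∏_{α ∈ S} (z − α), where S = {0, (-4 + 3i), (-4 - 3i)}.
Expanding the product yields: p(z) = z^3 + 8·z^2 + 25·z.
Note conjugate pairs combine to real quadratics: (z − (-4+3i))(z − (-4−3i)) = z² + 8z + 25.
The resulting polynomial has degree 3 and real coefficients as required.

p(z) = z^3 + 8·z^2 + 25·z.


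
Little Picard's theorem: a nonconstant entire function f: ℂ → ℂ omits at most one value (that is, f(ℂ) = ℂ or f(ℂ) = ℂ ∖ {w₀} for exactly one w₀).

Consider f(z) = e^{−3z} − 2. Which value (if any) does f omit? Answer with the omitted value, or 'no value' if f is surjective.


Little Picard bounds the complement of f(ℂ) to at most one point.
e^{−3z} is never zero on ℂ, so 1·e^{−3z} takes every value in ℂ ∖ {0}. Adding -2 shifts the range to ℂ ∖ {-2}. Thus f omits exactly the value -2.

Omitted value: -2.


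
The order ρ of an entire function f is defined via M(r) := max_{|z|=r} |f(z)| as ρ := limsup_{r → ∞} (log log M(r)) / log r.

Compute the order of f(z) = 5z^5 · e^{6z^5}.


M(r) = max_{|z|=r} |5|·|z|^5·|e^{6z^5}| = 5·r^5 · e^{6r^5} (the factors attain their maxima compatibly on |z|=r). Then log M(r) = log 5 + 5·log r + 6r^5, dominated by the last term, so log log M(r) ~ 5·log r. The polynomial factor 5z^5 contributes only a log r term and does not affect the order. ρ = 5.
Therefore ρ = 5.

Order ρ = 5.


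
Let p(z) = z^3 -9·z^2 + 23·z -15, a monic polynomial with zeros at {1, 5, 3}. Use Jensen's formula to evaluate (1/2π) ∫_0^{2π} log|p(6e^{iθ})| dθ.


Zeros: 1, 3, 5; r = 6.
Inside |z| < r: 1, 3, 5. Outside (|z| ≥ r): ∅.
p(0) = -15, so log|p(0)| = log(15) = 2.7081.
Apply Jensen: I(r) = log|p(0)| + Σ_k log(r/|z_k|), summed over zeros inside |z| < r.
  log(r/|z_k|) for z_k = 1: log(6/1) = 1.7918
  log(r/|z_k|) for z_k = 5: log(6/5) = 0.1823
  log(r/|z_k|) for z_k = 3: log(6/3) = 0.6931
Sum over inside zeros: 2.6672.
I(r) = log|p(0)| + (inside sum) = 2.7081 + 2.6672 = 5.3753.
Closed form (all zeros inside, monic): I(r) = n·log(r) = 3·log(6) = 5.3753. ✓

I(r) ≈ 5.3753.


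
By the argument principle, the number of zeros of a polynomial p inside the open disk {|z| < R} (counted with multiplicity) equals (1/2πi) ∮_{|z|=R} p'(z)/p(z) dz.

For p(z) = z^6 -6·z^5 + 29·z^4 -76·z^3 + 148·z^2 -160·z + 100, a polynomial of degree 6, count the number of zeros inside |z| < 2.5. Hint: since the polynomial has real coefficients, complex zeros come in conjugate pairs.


The zeros of p are: (1 + 2i), (1 - 2i), (1 + 3i), (1 - 3i), (1 + 1i), (1 - 1i).
Their magnitudes are: 2.236, 2.236, 3.162, 3.162, 1.414, 1.414.
Zeros with |z| < R = 2.5: (1 + 2i), (1 - 2i), (1 + 1i), (1 - 1i).
Count = 4.
By the argument principle, (1/2πi) ∮_{|z|=R} p'(z)/p(z) dz equals exactly this count.

Number of zeros inside |z| < 2.5: 4.


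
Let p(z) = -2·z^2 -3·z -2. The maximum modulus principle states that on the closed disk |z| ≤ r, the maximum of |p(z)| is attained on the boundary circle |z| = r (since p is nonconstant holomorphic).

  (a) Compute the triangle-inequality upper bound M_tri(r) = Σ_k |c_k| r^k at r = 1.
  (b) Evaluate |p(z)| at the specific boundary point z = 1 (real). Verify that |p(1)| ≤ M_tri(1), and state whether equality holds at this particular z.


Coefficients: c_0 = -2, c_1 = -3, c_2 = -2. Radius r = 1.
Part (a). Triangle bound: M_tri(r) = Σ_k |c_k| r^k
  = |-2|·1^0 + |-3|·1^1 + |-2|·1^2
  = 2 + 3 + 2 = 7.
This bounds M(r) := max_{|z|=r} |p(z)| from above; equality holds iff all terms c_k z^k can be made to align in phase at a single z on |z|=r.
Part (b). At z = 1 (real, on the circle |z| = r):
  p(1) = (-2)·1^0 + (-3)·1^1 + (-2)·1^2 = -7.
  |p(1)| = 7.
Since all nonzero coefficients share the same sign, |p(1)| = 7 = M_tri(1); the triangle bound is attained at z = 1, so in fact M(r) = 7.

M_tri(1) = 7; |p(1)| = 7; equality at z=1: yes.


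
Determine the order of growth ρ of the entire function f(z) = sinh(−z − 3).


sinh(w) is a linear combination of e^{iw} and e^{−iw} (or e^w, e^{−w} in the hyperbolic case), so |sinh(w)| ≤ e^{|w|}. With w = −z − 3, |w| ≤ 1|z| + 3 = 1r + 3 on |z| = r, giving M(r) ≤ e^{1r + 3}, so ρ ≤ 1. On a suitable ray (z = it for sin/cos; z = t for sinh/cosh, t real → ∞), |sinh(−z − 3)| grows like e^{1|t|}/2, so ρ ≥ 1. Hence ρ = 1.
Therefore ρ = 1.

Order ρ = 1.


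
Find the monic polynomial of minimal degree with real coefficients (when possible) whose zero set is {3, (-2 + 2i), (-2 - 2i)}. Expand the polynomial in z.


The polynomial is p(z) = ∏_{α ∈ S} (z − α), where S = {3, (-2 + 2i), (-2 - 2i)}.
Expanding the product yields: p(z) = z^3 + z^2 -4·z -24.
Note conjugate pairs combine to real quadratics: (z − (-2+2i))(z − (-2−2i)) = z² + 4z + 8.
The resulting polynomial has degree 3 and real coefficients as required.

p(z) = z^3 + z^2 -4·z -24.


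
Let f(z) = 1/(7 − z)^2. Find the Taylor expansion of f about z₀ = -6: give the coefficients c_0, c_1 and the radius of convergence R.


Let w = z − z₀, so z = z₀ + w.
Then 7 − z = 7 − (z₀ + w) = (7 − z₀) − w = 13 − w.
f(z) = 1/(13 − w)^2 = (1/(13)^2) · (1 − w/(13))^{−2}.
By the binomial series (1−u)^{−2} = Σ_{n≥0} C(n+1, 1) u^n for |u|<1, with u = w/(13):
  c_n = C(n+1, 1) / (13)^(n+2).
  c_0 = 1/(13)^2 = 1/169.
  c_1 = 2/(13)^3 = 2/2197.
The series is valid for |w/d| < 1, i.e. |z − z₀| < |d|.
Radius of convergence: R = |7 − z₀| = |13| = 13 (distance from z₀ to the singularity z = 7).

c_0 = 1/169, c_1 = 2/2197; R = 13.


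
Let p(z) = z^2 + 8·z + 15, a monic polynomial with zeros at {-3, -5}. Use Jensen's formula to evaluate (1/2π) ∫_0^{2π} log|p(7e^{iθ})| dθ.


Zeros: -5, -3; r = 7.
Inside |z| < r: -5, -3. Outside (|z| ≥ r): ∅.
p(0) = 15, so log|p(0)| = log(15) = 2.7081.
Apply Jensen: I(r) = log|p(0)| + Σ_k log(r/|z_k|), summed over zeros inside |z| < r.
  log(r/|z_k|) for z_k = -3: log(7/3) = 0.8473
  log(r/|z_k|) for z_k = -5: log(7/5) = 0.3365
Sum over inside zeros: 1.1838.
I(r) = log|p(0)| + (inside sum) = 2.7081 + 1.1838 = 3.8918.
Closed form (all zeros inside, monic): I(r) = n·log(r) = 2·log(7) = 3.8918. ✓

I(r) ≈ 3.8918.


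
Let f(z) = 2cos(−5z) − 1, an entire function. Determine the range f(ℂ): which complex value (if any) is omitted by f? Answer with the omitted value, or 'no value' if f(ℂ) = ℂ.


Little Picard bounds the complement of f(ℂ) to at most one point.
cos is entire and surjective onto ℂ: for every w ∈ ℂ, cos(ζ) = w has a solution ζ ∈ ℂ (e.g., via the complex inverse arccos). With ζ = −5z this gives z = ζ/(-5). Then 2·cos(−5z) takes every value in 2·ℂ = ℂ, and adding -1 is a bijection of ℂ. So f is surjective and omits no value. (Note: only on the real line is cos bounded by [−1, 1].)

Omitted value: no value.


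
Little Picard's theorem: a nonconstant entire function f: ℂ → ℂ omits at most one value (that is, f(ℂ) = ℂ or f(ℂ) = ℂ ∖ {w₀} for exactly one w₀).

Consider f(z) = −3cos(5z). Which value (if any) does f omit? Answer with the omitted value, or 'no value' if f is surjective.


Little Picard bounds the complement of f(ℂ) to at most one point.
cos is entire and surjective onto ℂ: for every w ∈ ℂ, cos(ζ) = w has a solution ζ ∈ ℂ (e.g., via the complex inverse arccos). With ζ = 5z this gives z = ζ/(5). Then -3·cos(5z) takes every value in -3·ℂ = ℂ, and adding 0 is a bijection of ℂ. So f is surjective and omits no value. (Note: only on the real line is cos bounded by [−1, 1].)

Omitted value: no value.


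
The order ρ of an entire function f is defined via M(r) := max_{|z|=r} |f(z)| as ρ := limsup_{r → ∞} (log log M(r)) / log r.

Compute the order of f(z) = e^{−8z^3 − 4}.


|e^{−8z^3 − 4}| = e^{Re(-8·z^3) + -4} ≤ e^{8|z|^3 + -4} = e^{8r^3 + -4} on |z| = r, so ρ ≤ 3. Choosing z on |z|=r so that -8·z^3 is real positive (always possible by picking arg z appropriately) gives |f(z)| = e^{8r^3 + -4}, matching the bound. The additive constant -4 does not affect log log M(r) ~ 3·log r. Hence ρ = 3.
Therefore ρ = 3.

Order ρ = 3.


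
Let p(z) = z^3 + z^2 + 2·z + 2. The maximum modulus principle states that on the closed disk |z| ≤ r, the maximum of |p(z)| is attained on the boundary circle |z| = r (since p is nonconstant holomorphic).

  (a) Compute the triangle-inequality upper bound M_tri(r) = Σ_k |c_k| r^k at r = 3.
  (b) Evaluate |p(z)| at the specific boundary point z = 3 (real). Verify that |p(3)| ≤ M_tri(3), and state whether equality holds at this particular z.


Coefficients: c_0 = 2, c_1 = 2, c_2 = 1, c_3 = 1. Radius r = 3.
Part (a). Triangle bound: M_tri(r) = Σ_k |c_k| r^k
  = |2|·3^0 + |2|·3^1 + |1|·3^2 + |1|·3^3
  = 2 + 6 + 9 + 27 = 44.
This bounds M(r) := max_{|z|=r} |p(z)| from above; equality holds iff all terms c_k z^k can be made to align in phase at a single z on |z|=r.
Part (b). At z = 3 (real, on the circle |z| = r):
  p(3) = (2)·3^0 + (2)·3^1 + (1)·3^2 + (1)·3^3 = 44.
  |p(3)| = 44.
Since all nonzero coefficients share the same sign, |p(3)| = 44 = M_tri(3); the triangle bound is attained at z = 3, so in fact M(r) = 44.

M_tri(3) = 44; |p(3)| = 44; equality at z=3: yes.


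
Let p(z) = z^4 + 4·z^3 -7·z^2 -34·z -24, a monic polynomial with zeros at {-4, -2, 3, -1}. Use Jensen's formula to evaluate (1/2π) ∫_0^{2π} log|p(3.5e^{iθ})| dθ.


Zeros: -4, -2, -1, 3; r = 3.5.
Inside |z| < r: -2, -1, 3. Outside (|z| ≥ r): -4.
p(0) = -24, so log|p(0)| = log(24) = 3.1781.
Apply Jensen: I(r) = log|p(0)| + Σ_k log(r/|z_k|), summed over zeros inside |z| < r.
  log(r/|z_k|) for z_k = -2: log(3.5/2) = 0.5596
  log(r/|z_k|) for z_k = 3: log(3.5/3) = 0.1542
  log(r/|z_k|) for z_k = -1: log(3.5/1) = 1.2528
  Outside zeros (-4) contribute nothing to the Jensen sum.
Sum over inside zeros: 1.9665.
I(r) = log|p(0)| + (inside sum) = 3.1781 + 1.9665 = 5.1446.
Note: since some zeros are outside |z| ≤ r, the simplified n·log(r) form does NOT apply — only the inside zeros contribute.

I(r) ≈ 5.1446.


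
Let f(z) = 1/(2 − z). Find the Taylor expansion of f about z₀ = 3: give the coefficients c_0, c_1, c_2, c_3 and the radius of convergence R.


Let w = z − z₀, so z = z₀ + w.
Then 2 − z = 2 − (z₀ + w) = (2 − z₀) − w = -1 − w.
f(z) = 1/(-1 − w) = (1/(-1)) · 1/(1 − w/(-1)) = Σ_{n≥0} w^n / (-1)^(n+1).
So c_n = 1/(-1)^(n+1):
  c_0 = 1/(-1)^1 = -1.
  c_1 = 1/(-1)^2 = 1.
  c_2 = 1/(-1)^3 = -1.
  c_3 = 1/(-1)^4 = 1.
The series is valid for |w/d| < 1, i.e. |z − z₀| < |d|.
Radius of convergence: R = |2 − z₀| = |-1| = 1 (distance from z₀ to the singularity z = 2).

c_0 = -1, c_1 = 1, c_2 = -1, c_3 = 1; R = 1.


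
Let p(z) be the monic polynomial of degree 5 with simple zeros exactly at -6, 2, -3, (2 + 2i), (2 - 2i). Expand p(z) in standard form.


The polynomial is p(z) = ∏_{α ∈ S} (z − α), where S = {-6, 2, -3, (2 + 2i), (2 - 2i)}.
Expanding the product yields: p(z) = z^5 + 3·z^4 -20·z^3 + 20·z^2 + 144·z -288.
Note conjugate pairs combine to real quadratics: (z − (2+2i))(z − (2−2i)) = z² − 4z + 8.
The resulting polynomial has degree 5 and real coefficients as required.

p(z) = z^5 + 3·z^4 -20·z^3 + 20·z^2 + 144·z -288.


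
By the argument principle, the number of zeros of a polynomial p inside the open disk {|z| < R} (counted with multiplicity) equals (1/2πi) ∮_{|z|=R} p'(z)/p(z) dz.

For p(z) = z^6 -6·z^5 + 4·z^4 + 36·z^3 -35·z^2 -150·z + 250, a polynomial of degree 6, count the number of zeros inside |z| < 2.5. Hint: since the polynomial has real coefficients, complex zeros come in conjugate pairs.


The zeros of p are: (2 + 1i), (2 - 1i), (-2 + 1i), (-2 - 1i), (3 + 1i), (3 - 1i).
Their magnitudes are: 2.236, 2.236, 2.236, 2.236, 3.162, 3.162.
Zeros with |z| < R = 2.5: (2 + 1i), (2 - 1i), (-2 + 1i), (-2 - 1i).
Count = 4.
By the argument principle, (1/2πi) ∮_{|z|=R} p'(z)/p(z) dz equals exactly this count.

Number of zeros inside |z| < 2.5: 4.


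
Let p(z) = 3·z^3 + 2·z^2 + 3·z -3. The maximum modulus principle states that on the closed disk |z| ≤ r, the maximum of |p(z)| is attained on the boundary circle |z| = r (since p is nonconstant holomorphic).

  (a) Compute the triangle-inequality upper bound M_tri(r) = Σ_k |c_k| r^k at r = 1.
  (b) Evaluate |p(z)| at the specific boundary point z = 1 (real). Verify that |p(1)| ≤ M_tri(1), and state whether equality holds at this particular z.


Coefficients: c_0 = -3, c_1 = 3, c_2 = 2, c_3 = 3. Radius r = 1.
Part (a). Triangle bound: M_tri(r) = Σ_k |c_k| r^k
  = |-3|·1^0 + |3|·1^1 + |2|·1^2 + |3|·1^3
  = 3 + 3 + 2 + 3 = 11.
This bounds M(r) := max_{|z|=r} |p(z)| from above; equality holds iff all terms c_k z^k can be made to align in phase at a single z on |z|=r.
Part (b). At z = 1 (real, on the circle |z| = r):
  p(1) = (-3)·1^0 + (3)·1^1 + (2)·1^2 + (3)·1^3 = 5.
  |p(1)| = 5.
Check: |p(1)| = 5 ≤ 11 = M_tri(1). ✓ Equality does not hold at z = 1 (the coefficients have mixed signs, so the terms do not all align in phase there).

M_tri(1) = 11; |p(1)| = 5; equality at z=1: no.


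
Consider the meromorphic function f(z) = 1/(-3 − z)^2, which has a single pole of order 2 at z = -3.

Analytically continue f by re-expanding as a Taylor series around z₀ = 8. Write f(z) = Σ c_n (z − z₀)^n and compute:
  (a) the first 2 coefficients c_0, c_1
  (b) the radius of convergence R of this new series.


Let w = z − z₀, so z = z₀ + w.
Then -3 − z = -3 − (z₀ + w) = (-3 − z₀) − w = -11 − w.
f(z) = 1/(-11 − w)^2 = (1/(-11)^2) · (1 − w/(-11))^{−2}.
By the binomial series (1−u)^{−2} = Σ_{n≥0} C(n+1, 1) u^n for |u|<1, with u = w/(-11):
  c_n = C(n+1, 1) / (-11)^(n+2).
  c_0 = 1/(-11)^2 = 1/121.
  c_1 = 2/(-11)^3 = -2/1331.
The series is valid for |w/d| < 1, i.e. |z − z₀| < |d|.
Radius of convergence: R = |-3 − z₀| = |-11| = 11 (distance from z₀ to the singularity z = -3).

c_0 = 1/121, c_1 = -2/1331; R = 11.


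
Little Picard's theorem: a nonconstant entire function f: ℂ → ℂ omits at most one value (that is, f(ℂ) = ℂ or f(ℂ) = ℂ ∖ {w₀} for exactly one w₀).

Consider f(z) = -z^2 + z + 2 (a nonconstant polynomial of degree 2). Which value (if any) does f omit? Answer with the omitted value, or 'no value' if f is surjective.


Little Picard bounds the complement of f(ℂ) to at most one point.
For every w ∈ ℂ, the equation p(z) − w = 0 is a nonconstant polynomial in z and hence has at least one root by the fundamental theorem of algebra. So p is surjective onto ℂ, omitting no value.

Omitted value: no value.


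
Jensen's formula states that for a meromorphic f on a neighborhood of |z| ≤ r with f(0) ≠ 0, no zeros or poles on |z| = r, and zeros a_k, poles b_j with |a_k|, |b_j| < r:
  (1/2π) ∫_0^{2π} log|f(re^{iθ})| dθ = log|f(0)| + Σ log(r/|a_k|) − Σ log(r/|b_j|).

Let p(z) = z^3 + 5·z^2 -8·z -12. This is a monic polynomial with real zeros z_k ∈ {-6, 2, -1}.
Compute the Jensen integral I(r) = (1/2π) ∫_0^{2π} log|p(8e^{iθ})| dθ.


Zeros: -6, -1, 2; r = 8.
Inside |z| < r: -6, -1, 2. Outside (|z| ≥ r): ∅.
p(0) = -12, so log|p(0)| = log(12) = 2.4849.
Apply Jensen: I(r) = log|p(0)| + Σ_k log(r/|z_k|), summed over zeros inside |z| < r.
  log(r/|z_k|) for z_k = -6: log(8/6) = 0.2877
  log(r/|z_k|) for z_k = 2: log(8/2) = 1.3863
  log(r/|z_k|) for z_k = -1: log(8/1) = 2.0794
Sum over inside zeros: 3.7534.
I(r) = log|p(0)| + (inside sum) = 2.4849 + 3.7534 = 6.2383.
Closed form (all zeros inside, monic): I(r) = n·log(r) = 3·log(8) = 6.2383. ✓

I(r) ≈ 6.2383.


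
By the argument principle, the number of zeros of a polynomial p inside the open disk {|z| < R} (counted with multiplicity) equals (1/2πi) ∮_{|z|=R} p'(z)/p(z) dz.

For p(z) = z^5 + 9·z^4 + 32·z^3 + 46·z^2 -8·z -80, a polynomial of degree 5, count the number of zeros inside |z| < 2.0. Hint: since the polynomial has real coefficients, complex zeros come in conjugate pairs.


The zeros of p are: (-3 + 1i), (-3 - 1i), 1, (-2 + 2i), (-2 - 2i).
Their magnitudes are: 3.162, 3.162, 1, 2.828, 2.828.
Zeros with |z| < R = 2.0: 1.
Count = 1.
By the argument principle, (1/2πi) ∮_{|z|=R} p'(z)/p(z) dz equals exactly this count.

Number of zeros inside |z| < 2.0: 1.


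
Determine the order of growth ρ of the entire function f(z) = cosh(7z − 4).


cosh(w) is a linear combination of e^{iw} and e^{−iw} (or e^w, e^{−w} in the hyperbolic case), so |cosh(w)| ≤ e^{|w|}. With w = 7z − 4, |w| ≤ 7|z| + 4 = 7r + 4 on |z| = r, giving M(r) ≤ e^{7r + 4}, so ρ ≤ 1. On a suitable ray (z = it for sin/cos; z = t for sinh/cosh, t real → ∞), |cosh(7z − 4)| grows like e^{7|t|}/2, so ρ ≥ 1. Hence ρ = 1.
Therefore ρ = 1.

Order ρ = 1.


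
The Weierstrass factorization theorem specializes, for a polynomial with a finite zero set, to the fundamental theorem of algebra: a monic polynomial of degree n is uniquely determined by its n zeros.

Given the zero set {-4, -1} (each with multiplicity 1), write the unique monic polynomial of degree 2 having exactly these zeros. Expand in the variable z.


The polynomial is p(z) = ∏_{α ∈ S} (z − α), where S = {-4, -1}.
Expanding the product yields: p(z) = z^2 + 5·z + 4.
The resulting polynomial has degree 2 and real coefficients as required.

p(z) = z^2 + 5·z + 4.


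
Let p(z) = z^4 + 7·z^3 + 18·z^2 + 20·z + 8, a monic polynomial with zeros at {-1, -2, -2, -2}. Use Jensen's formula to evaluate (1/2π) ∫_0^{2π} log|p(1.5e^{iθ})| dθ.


Zeros: -2, -2, -2, -1; r = 1.5.
Inside |z| < r: -1. Outside (|z| ≥ r): -2, -2, -2.
p(0) = 8, so log|p(0)| = log(8) = 2.0794.
Apply Jensen: I(r) = log|p(0)| + Σ_k log(r/|z_k|), summed over zeros inside |z| < r.
  log(r/|z_k|) for z_k = -1: log(1.5/1) = 0.4055
  Outside zeros (-2, -2, -2) contribute nothing to the Jensen sum.
Sum over inside zeros: 0.4055.
I(r) = log|p(0)| + (inside sum) = 2.0794 + 0.4055 = 2.4849.
Note: since some zeros are outside |z| ≤ r, the simplified n·log(r) form does NOT apply — only the inside zeros contribute.

I(r) ≈ 2.4849.


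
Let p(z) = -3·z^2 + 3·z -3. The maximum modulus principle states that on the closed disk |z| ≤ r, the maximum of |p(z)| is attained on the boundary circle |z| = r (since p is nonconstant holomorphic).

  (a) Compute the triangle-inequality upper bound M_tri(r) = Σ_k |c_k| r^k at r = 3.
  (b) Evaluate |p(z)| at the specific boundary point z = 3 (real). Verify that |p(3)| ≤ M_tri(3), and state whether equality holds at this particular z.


Coefficients: c_0 = -3, c_1 = 3, c_2 = -3. Radius r = 3.
Part (a). Triangle bound: M_tri(r) = Σ_k |c_k| r^k
  = |-3|·3^0 + |3|·3^1 + |-3|·3^2
  = 3 + 9 + 27 = 39.
This bounds M(r) := max_{|z|=r} |p(z)| from above; equality holds iff all terms c_k z^k can be made to align in phase at a single z on |z|=r.
Part (b). At z = 3 (real, on the circle |z| = r):
  p(3) = (-3)·3^0 + (3)·3^1 + (-3)·3^2 = -21.
  |p(3)| = 21.
Check: |p(3)| = 21 ≤ 39 = M_tri(3). ✓ Equality does not hold at z = 3 (the coefficients have mixed signs, so the terms do not all align in phase there).

M_tri(3) = 39; |p(3)| = 21; equality at z=3: no.


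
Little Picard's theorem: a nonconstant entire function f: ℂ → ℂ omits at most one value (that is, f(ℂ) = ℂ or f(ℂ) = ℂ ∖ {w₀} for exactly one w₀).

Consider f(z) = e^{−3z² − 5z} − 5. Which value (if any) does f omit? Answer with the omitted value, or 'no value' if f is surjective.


Little Picard bounds the complement of f(ℂ) to at most one point.
The exponent g(z) = −3z² − 5z is a nonconstant polynomial, hence surjective onto ℂ. So e^{g(z)} takes every value in {e^w : w ∈ ℂ} = ℂ ∖ {0}. Adding -5 shifts the range to ℂ ∖ {-5}. f omits exactly -5.

Omitted value: -5.


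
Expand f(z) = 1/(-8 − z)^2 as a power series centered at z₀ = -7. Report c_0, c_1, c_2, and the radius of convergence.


Let w = z − z₀, so z = z₀ + w.
Then -8 − z = -8 − (z₀ + w) = (-8 − z₀) − w = -1 − w.
f(z) = 1/(-1 − w)^2 = (1/(-1)^2) · (1 − w/(-1))^{−2}.
By the binomial series (1−u)^{−2} = Σ_{n≥0} C(n+1, 1) u^n for |u|<1, with u = w/(-1):
  c_n = C(n+1, 1) / (-1)^(n+2).
  c_0 = 1/(-1)^2 = 1.
  c_1 = 2/(-1)^3 = -2.
  c_2 = 3/(-1)^4 = 3.
The series is valid for |w/d| < 1, i.e. |z − z₀| < |d|.
Radius of convergence: R = |-8 − z₀| = |-1| = 1 (distance from z₀ to the singularity z = -8).

c_0 = 1, c_1 = -2, c_2 = 3; R = 1.


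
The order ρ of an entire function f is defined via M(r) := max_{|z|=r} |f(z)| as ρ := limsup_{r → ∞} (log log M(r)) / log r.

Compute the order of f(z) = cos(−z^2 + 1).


Write cos(w) = (e^{iw} ± e^{−iw})/(2 or 2i), so |cos(w)| ≤ e^{|w|}. With w = −z^2 + 1, |w| ≤ 1r^2 + 1 on |z|=r, giving M(r) ≤ e^{1r^2 + 1} and ρ ≤ 2. For the lower bound, choose z on |z|=r with -1z^2 purely imaginary of modulus 1r^2; then |cos(−z^2 + 1)| grows like e^{1r^2}/2, so ρ ≥ 2. Hence ρ = 2.
Therefore ρ = 2.

Order ρ = 2.


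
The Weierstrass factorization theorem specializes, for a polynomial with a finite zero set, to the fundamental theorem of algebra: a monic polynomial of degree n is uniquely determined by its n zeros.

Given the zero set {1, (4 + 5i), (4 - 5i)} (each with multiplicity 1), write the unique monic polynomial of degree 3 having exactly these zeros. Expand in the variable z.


The polynomial is p(z) = ∏_{α ∈ S} (z − α), where S = {1, (4 + 5i), (4 - 5i)}.
Expanding the product yields: p(z) = z^3 -9·z^2 + 49·z -41.
Note conjugate pairs combine to real quadratics: (z − (4+5i))(z − (4−5i)) = z² − 8z + 41.
The resulting polynomial has degree 3 and real coefficients as required.

p(z) = z^3 -9·z^2 + 49·z -41.


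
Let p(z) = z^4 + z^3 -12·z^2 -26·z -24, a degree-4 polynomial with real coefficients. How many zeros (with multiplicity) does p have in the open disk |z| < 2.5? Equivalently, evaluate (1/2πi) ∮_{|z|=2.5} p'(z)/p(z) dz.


The zeros of p are: 4, (-1 + 1i), (-1 - 1i), -3.
Their magnitudes are: 4, 1.414, 1.414, 3.
Zeros with |z| < R = 2.5: (-1 + 1i), (-1 - 1i).
Count = 2.
By the argument principle, (1/2πi) ∮_{|z|=R} p'(z)/p(z) dz equals exactly this count.

Number of zeros inside |z| < 2.5: 2.


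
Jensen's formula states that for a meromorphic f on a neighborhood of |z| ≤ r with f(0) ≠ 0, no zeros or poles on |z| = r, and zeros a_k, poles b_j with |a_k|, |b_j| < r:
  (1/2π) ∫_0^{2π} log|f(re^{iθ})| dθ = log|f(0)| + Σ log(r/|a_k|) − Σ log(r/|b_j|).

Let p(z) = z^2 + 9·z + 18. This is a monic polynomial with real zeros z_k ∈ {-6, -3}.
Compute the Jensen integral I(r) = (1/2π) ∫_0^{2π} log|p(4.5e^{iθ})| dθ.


Zeros: -6, -3; r = 4.5.
Inside |z| < r: -3. Outside (|z| ≥ r): -6.
p(0) = 18, so log|p(0)| = log(18) = 2.8904.
Apply Jensen: I(r) = log|p(0)| + Σ_k log(r/|z_k|), summed over zeros inside |z| < r.
  log(r/|z_k|) for z_k = -3: log(4.5/3) = 0.4055
  Outside zeros (-6) contribute nothing to the Jensen sum.
Sum over inside zeros: 0.4055.
I(r) = log|p(0)| + (inside sum) = 2.8904 + 0.4055 = 3.2958.
Note: since some zeros are outside |z| ≤ r, the simplified n·log(r) form does NOT apply — only the inside zeros contribute.

I(r) ≈ 3.2958.


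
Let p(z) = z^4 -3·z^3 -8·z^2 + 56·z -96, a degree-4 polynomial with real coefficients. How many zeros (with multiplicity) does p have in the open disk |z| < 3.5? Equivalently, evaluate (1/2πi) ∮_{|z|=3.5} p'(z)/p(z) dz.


The zeros of p are: -4, (2 + 2i), (2 - 2i), 3.
Their magnitudes are: 4, 2.828, 2.828, 3.
Zeros with |z| < R = 3.5: (2 + 2i), (2 - 2i), 3.
Count = 3.
By the argument principle, (1/2πi) ∮_{|z|=R} p'(z)/p(z) dz equals exactly this count.

Number of zeros inside |z| < 3.5: 3.


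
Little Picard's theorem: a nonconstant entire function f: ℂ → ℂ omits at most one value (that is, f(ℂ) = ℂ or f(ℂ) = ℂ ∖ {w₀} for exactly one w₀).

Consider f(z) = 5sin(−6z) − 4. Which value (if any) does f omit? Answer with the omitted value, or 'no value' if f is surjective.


Little Picard bounds the complement of f(ℂ) to at most one point.
sin is entire and surjective onto ℂ: for every w ∈ ℂ, sin(ζ) = w has a solution ζ ∈ ℂ (e.g., via the complex inverse arcsin). With ζ = −6z this gives z = ζ/(-6). Then 5·sin(−6z) takes every value in 5·ℂ = ℂ, and adding -4 is a bijection of ℂ. So f is surjective and omits no value. (Note: only on the real line is sin bounded by [−1, 1].)

Omitted value: no value.


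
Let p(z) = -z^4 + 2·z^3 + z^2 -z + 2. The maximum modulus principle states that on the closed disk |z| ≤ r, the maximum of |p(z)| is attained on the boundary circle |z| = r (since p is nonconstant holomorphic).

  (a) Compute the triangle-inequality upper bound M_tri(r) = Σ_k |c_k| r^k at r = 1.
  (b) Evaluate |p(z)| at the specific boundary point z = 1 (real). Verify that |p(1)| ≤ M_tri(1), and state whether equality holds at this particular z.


Coefficients: c_0 = 2, c_1 = -1, c_2 = 1, c_3 = 2, c_4 = -1. Radius r = 1.
Part (a). Triangle bound: M_tri(r) = Σ_k |c_k| r^k
  = |2|·1^0 + |-1|·1^1 + |1|·1^2 + |2|·1^3 + |-1|·1^4
  = 2 + 1 + 1 + 2 + 1 = 7.
This bounds M(r) := max_{|z|=r} |p(z)| from above; equality holds iff all terms c_k z^k can be made to align in phase at a single z on |z|=r.
Part (b). At z = 1 (real, on the circle |z| = r):
  p(1) = (2)·1^0 + (-1)·1^1 + (1)·1^2 + (2)·1^3 + (-1)·1^4 = 3.
  |p(1)| = 3.
Check: |p(1)| = 3 ≤ 7 = M_tri(1). ✓ Equality does not hold at z = 1 (the coefficients have mixed signs, so the terms do not all align in phase there).

M_tri(1) = 7; |p(1)| = 3; equality at z=1: no.


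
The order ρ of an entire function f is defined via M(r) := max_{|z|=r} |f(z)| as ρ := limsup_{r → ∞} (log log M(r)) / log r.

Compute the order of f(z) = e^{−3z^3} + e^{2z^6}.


Each summand is entire of order 3 and 6 respectively (as in the single-exponential case). The order of a sum is at most the max of the orders, so ρ ≤ 6. For the lower bound: on |z|=r choose arg z so that 2z^6 is real positive; then |e^{2z^6}| = e^{2r^6} while |e^{-3z^3}| ≤ e^{3r^3} = o(e^{2r^6}). So |f| ≥ e^{2r^6}(1 − o(1)) and ρ ≥ 6. Hence ρ = max(3, 6) = 6.
Therefore ρ = 6.

Order ρ = 6.


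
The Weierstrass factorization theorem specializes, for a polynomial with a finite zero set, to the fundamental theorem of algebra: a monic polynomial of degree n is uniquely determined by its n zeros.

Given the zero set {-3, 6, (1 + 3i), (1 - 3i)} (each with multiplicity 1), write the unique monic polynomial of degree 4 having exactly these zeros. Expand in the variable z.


The polynomial is p(z) = ∏_{α ∈ S} (z − α), where S = {-3, 6, (1 + 3i), (1 - 3i)}.
Expanding the product yields: p(z) = z^4 -5·z^3 -2·z^2 + 6·z -180.
Note conjugate pairs combine to real quadratics: (z − (1+3i))(z − (1−3i)) = z² − 2z + 10.
The resulting polynomial has degree 4 and real coefficients as required.

p(z) = z^4 -5·z^3 -2·z^2 + 6·z -180.


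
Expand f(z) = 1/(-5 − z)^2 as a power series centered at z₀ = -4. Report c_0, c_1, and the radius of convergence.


Let w = z − z₀, so z = z₀ + w.
Then -5 − z = -5 − (z₀ + w) = (-5 − z₀) − w = -1 − w.
f(z) = 1/(-1 − w)^2 = (1/(-1)^2) · (1 − w/(-1))^{−2}.
By the binomial series (1−u)^{−2} = Σ_{n≥0} C(n+1, 1) u^n for |u|<1, with u = w/(-1):
  c_n = C(n+1, 1) / (-1)^(n+2).
  c_0 = 1/(-1)^2 = 1.
  c_1 = 2/(-1)^3 = -2.
The series is valid for |w/d| < 1, i.e. |z − z₀| < |d|.
Radius of convergence: R = |-5 − z₀| = |-1| = 1 (distance from z₀ to the singularity z = -5).

c_0 = 1, c_1 = -2; R = 1.


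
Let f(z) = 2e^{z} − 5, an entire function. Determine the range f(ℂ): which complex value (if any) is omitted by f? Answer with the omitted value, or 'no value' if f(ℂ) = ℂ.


Little Picard bounds the complement of f(ℂ) to at most one point.
e^{z} is never zero on ℂ, so 2·e^{z} takes every value in ℂ ∖ {0}. Adding -5 shifts the range to ℂ ∖ {-5}. Thus f omits exactly the value -5.

Omitted value: -5.


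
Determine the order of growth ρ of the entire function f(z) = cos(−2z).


cos(w) is a linear combination of e^{iw} and e^{−iw} (or e^w, e^{−w} in the hyperbolic case), so |cos(w)| ≤ e^{|w|}. With w = −2z, |w| ≤ 2|z| + 0 = 2r + 0 on |z| = r, giving M(r) ≤ e^{2r + 0}, so ρ ≤ 1. On a suitable ray (z = it for sin/cos; z = t for sinh/cosh, t real → ∞), |cos(−2z)| grows like e^{2|t|}/2, so ρ ≥ 1. Hence ρ = 1.
Therefore ρ = 1.

Order ρ = 1.


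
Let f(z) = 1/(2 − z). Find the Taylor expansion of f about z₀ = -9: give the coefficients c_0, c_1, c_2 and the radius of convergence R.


Let w = z − z₀, so z = z₀ + w.
Then 2 − z = 2 − (z₀ + w) = (2 − z₀) − w = 11 − w.
f(z) = 1/(11 − w) = (1/(11)) · 1/(1 − w/(11)) = Σ_{n≥0} w^n / (11)^(n+1).
So c_n = 1/(11)^(n+1):
  c_0 = 1/(11)^1 = 1/11.
  c_1 = 1/(11)^2 = 1/121.
  c_2 = 1/(11)^3 = 1/1331.
The series is valid for |w/d| < 1, i.e. |z − z₀| < |d|.
Radius of convergence: R = |2 − z₀| = |11| = 11 (distance from z₀ to the singularity z = 2).

c_0 = 1/11, c_1 = 1/121, c_2 = 1/1331; R = 11.
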